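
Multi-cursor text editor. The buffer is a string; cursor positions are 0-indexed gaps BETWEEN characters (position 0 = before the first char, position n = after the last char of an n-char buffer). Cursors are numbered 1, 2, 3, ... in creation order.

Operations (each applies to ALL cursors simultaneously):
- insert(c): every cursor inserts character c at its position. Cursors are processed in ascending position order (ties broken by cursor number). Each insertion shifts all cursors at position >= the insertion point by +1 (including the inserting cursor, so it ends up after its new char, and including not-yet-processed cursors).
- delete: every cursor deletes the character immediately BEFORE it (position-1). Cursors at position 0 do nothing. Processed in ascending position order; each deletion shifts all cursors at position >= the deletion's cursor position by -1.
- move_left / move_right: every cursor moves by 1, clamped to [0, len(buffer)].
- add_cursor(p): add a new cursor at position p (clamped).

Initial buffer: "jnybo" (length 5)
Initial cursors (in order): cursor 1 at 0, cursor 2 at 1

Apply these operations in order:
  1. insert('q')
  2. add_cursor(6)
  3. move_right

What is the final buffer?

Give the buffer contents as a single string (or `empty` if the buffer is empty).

Answer: qjqnybo

Derivation:
After op 1 (insert('q')): buffer="qjqnybo" (len 7), cursors c1@1 c2@3, authorship 1.2....
After op 2 (add_cursor(6)): buffer="qjqnybo" (len 7), cursors c1@1 c2@3 c3@6, authorship 1.2....
After op 3 (move_right): buffer="qjqnybo" (len 7), cursors c1@2 c2@4 c3@7, authorship 1.2....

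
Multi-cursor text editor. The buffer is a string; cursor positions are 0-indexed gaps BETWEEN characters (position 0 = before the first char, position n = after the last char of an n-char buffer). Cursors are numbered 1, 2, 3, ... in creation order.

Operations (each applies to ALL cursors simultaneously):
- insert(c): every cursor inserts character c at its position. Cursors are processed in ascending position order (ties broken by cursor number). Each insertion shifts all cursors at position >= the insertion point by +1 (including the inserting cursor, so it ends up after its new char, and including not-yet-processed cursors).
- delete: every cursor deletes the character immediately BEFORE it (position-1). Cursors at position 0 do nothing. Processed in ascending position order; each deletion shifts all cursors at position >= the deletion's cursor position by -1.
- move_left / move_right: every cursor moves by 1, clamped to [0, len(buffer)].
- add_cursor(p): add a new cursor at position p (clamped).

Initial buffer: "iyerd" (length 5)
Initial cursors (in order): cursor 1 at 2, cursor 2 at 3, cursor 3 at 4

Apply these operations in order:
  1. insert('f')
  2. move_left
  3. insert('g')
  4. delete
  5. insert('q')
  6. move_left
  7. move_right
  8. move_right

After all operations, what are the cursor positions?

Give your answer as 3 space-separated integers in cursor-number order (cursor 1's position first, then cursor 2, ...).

Answer: 4 7 10

Derivation:
After op 1 (insert('f')): buffer="iyfefrfd" (len 8), cursors c1@3 c2@5 c3@7, authorship ..1.2.3.
After op 2 (move_left): buffer="iyfefrfd" (len 8), cursors c1@2 c2@4 c3@6, authorship ..1.2.3.
After op 3 (insert('g')): buffer="iygfegfrgfd" (len 11), cursors c1@3 c2@6 c3@9, authorship ..11.22.33.
After op 4 (delete): buffer="iyfefrfd" (len 8), cursors c1@2 c2@4 c3@6, authorship ..1.2.3.
After op 5 (insert('q')): buffer="iyqfeqfrqfd" (len 11), cursors c1@3 c2@6 c3@9, authorship ..11.22.33.
After op 6 (move_left): buffer="iyqfeqfrqfd" (len 11), cursors c1@2 c2@5 c3@8, authorship ..11.22.33.
After op 7 (move_right): buffer="iyqfeqfrqfd" (len 11), cursors c1@3 c2@6 c3@9, authorship ..11.22.33.
After op 8 (move_right): buffer="iyqfeqfrqfd" (len 11), cursors c1@4 c2@7 c3@10, authorship ..11.22.33.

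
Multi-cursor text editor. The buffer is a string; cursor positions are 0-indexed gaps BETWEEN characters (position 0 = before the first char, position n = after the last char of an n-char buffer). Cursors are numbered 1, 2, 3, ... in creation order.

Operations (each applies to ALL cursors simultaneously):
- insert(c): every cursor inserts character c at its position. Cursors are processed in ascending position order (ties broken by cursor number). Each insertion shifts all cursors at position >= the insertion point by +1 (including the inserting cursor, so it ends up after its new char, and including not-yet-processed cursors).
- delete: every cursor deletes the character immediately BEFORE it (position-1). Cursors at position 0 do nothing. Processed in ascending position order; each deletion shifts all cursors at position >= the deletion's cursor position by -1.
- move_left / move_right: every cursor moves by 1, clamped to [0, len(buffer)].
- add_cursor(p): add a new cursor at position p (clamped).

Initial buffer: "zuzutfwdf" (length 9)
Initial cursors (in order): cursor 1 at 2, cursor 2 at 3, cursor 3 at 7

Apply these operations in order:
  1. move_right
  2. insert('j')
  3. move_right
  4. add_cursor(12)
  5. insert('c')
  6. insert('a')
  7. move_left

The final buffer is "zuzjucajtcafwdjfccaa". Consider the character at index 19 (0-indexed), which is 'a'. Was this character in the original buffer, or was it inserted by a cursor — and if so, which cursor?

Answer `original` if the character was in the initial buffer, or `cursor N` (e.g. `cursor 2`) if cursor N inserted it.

After op 1 (move_right): buffer="zuzutfwdf" (len 9), cursors c1@3 c2@4 c3@8, authorship .........
After op 2 (insert('j')): buffer="zuzjujtfwdjf" (len 12), cursors c1@4 c2@6 c3@11, authorship ...1.2....3.
After op 3 (move_right): buffer="zuzjujtfwdjf" (len 12), cursors c1@5 c2@7 c3@12, authorship ...1.2....3.
After op 4 (add_cursor(12)): buffer="zuzjujtfwdjf" (len 12), cursors c1@5 c2@7 c3@12 c4@12, authorship ...1.2....3.
After op 5 (insert('c')): buffer="zuzjucjtcfwdjfcc" (len 16), cursors c1@6 c2@9 c3@16 c4@16, authorship ...1.12.2...3.34
After op 6 (insert('a')): buffer="zuzjucajtcafwdjfccaa" (len 20), cursors c1@7 c2@11 c3@20 c4@20, authorship ...1.112.22...3.3434
After op 7 (move_left): buffer="zuzjucajtcafwdjfccaa" (len 20), cursors c1@6 c2@10 c3@19 c4@19, authorship ...1.112.22...3.3434
Authorship (.=original, N=cursor N): . . . 1 . 1 1 2 . 2 2 . . . 3 . 3 4 3 4
Index 19: author = 4

Answer: cursor 4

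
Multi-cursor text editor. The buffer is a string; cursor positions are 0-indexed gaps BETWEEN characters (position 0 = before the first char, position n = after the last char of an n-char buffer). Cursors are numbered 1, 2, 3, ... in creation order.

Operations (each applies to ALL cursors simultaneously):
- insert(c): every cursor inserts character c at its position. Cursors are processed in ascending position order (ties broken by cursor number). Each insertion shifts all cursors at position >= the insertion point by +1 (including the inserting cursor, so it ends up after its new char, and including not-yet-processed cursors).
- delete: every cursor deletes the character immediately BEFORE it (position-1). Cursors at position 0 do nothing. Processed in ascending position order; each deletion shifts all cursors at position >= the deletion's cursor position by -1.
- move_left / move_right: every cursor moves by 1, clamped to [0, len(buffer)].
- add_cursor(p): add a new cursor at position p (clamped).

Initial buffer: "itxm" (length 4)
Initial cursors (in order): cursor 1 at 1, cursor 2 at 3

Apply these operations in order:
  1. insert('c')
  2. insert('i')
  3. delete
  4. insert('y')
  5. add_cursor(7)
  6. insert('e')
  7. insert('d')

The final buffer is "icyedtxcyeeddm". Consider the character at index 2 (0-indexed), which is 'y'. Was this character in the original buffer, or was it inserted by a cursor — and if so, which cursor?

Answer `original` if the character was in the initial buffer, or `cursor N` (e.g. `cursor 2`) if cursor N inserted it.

After op 1 (insert('c')): buffer="ictxcm" (len 6), cursors c1@2 c2@5, authorship .1..2.
After op 2 (insert('i')): buffer="icitxcim" (len 8), cursors c1@3 c2@7, authorship .11..22.
After op 3 (delete): buffer="ictxcm" (len 6), cursors c1@2 c2@5, authorship .1..2.
After op 4 (insert('y')): buffer="icytxcym" (len 8), cursors c1@3 c2@7, authorship .11..22.
After op 5 (add_cursor(7)): buffer="icytxcym" (len 8), cursors c1@3 c2@7 c3@7, authorship .11..22.
After op 6 (insert('e')): buffer="icyetxcyeem" (len 11), cursors c1@4 c2@10 c3@10, authorship .111..2223.
After op 7 (insert('d')): buffer="icyedtxcyeeddm" (len 14), cursors c1@5 c2@13 c3@13, authorship .1111..222323.
Authorship (.=original, N=cursor N): . 1 1 1 1 . . 2 2 2 3 2 3 .
Index 2: author = 1

Answer: cursor 1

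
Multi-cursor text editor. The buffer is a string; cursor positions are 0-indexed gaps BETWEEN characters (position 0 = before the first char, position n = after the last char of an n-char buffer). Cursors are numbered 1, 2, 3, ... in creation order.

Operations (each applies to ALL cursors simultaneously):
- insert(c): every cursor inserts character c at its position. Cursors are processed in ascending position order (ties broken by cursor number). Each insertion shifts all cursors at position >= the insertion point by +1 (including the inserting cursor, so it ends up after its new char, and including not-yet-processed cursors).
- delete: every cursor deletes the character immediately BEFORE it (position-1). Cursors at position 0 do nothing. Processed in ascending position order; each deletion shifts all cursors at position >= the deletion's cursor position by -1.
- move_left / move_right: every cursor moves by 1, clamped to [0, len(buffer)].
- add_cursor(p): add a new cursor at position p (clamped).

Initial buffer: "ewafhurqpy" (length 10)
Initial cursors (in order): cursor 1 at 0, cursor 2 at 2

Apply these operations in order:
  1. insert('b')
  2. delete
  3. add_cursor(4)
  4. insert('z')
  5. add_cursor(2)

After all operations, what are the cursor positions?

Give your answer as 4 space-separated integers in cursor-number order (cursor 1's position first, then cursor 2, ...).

After op 1 (insert('b')): buffer="bewbafhurqpy" (len 12), cursors c1@1 c2@4, authorship 1..2........
After op 2 (delete): buffer="ewafhurqpy" (len 10), cursors c1@0 c2@2, authorship ..........
After op 3 (add_cursor(4)): buffer="ewafhurqpy" (len 10), cursors c1@0 c2@2 c3@4, authorship ..........
After op 4 (insert('z')): buffer="zewzafzhurqpy" (len 13), cursors c1@1 c2@4 c3@7, authorship 1..2..3......
After op 5 (add_cursor(2)): buffer="zewzafzhurqpy" (len 13), cursors c1@1 c4@2 c2@4 c3@7, authorship 1..2..3......

Answer: 1 4 7 2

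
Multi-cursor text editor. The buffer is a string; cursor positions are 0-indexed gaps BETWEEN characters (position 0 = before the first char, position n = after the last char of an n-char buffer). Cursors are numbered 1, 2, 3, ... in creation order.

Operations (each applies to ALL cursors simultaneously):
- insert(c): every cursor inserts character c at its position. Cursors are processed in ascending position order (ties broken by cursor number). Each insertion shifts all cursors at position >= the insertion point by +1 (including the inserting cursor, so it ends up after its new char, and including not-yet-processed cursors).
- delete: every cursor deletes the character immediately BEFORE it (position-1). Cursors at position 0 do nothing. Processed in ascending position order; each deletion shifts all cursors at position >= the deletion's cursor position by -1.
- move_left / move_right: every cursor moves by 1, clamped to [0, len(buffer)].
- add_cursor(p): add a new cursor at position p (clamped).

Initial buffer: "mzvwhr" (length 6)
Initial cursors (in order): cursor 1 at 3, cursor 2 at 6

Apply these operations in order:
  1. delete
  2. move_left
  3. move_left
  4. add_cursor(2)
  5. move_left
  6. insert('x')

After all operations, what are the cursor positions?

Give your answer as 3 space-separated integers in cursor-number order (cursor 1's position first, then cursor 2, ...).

After op 1 (delete): buffer="mzwh" (len 4), cursors c1@2 c2@4, authorship ....
After op 2 (move_left): buffer="mzwh" (len 4), cursors c1@1 c2@3, authorship ....
After op 3 (move_left): buffer="mzwh" (len 4), cursors c1@0 c2@2, authorship ....
After op 4 (add_cursor(2)): buffer="mzwh" (len 4), cursors c1@0 c2@2 c3@2, authorship ....
After op 5 (move_left): buffer="mzwh" (len 4), cursors c1@0 c2@1 c3@1, authorship ....
After op 6 (insert('x')): buffer="xmxxzwh" (len 7), cursors c1@1 c2@4 c3@4, authorship 1.23...

Answer: 1 4 4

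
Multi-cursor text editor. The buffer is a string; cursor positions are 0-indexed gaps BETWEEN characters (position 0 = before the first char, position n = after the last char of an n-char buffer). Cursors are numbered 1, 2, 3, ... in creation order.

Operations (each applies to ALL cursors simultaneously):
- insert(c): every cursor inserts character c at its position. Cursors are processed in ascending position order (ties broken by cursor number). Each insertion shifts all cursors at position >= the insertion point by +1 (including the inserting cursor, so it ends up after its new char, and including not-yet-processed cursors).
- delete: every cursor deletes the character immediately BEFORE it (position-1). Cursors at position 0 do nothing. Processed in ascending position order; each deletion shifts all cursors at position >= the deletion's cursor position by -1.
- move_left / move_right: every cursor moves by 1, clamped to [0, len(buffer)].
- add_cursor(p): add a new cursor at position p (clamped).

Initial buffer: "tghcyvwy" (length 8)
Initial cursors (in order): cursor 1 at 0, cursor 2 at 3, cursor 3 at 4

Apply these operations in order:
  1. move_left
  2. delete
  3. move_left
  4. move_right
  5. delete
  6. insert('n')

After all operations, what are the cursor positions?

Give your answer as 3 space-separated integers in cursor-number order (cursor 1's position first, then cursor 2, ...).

After op 1 (move_left): buffer="tghcyvwy" (len 8), cursors c1@0 c2@2 c3@3, authorship ........
After op 2 (delete): buffer="tcyvwy" (len 6), cursors c1@0 c2@1 c3@1, authorship ......
After op 3 (move_left): buffer="tcyvwy" (len 6), cursors c1@0 c2@0 c3@0, authorship ......
After op 4 (move_right): buffer="tcyvwy" (len 6), cursors c1@1 c2@1 c3@1, authorship ......
After op 5 (delete): buffer="cyvwy" (len 5), cursors c1@0 c2@0 c3@0, authorship .....
After op 6 (insert('n')): buffer="nnncyvwy" (len 8), cursors c1@3 c2@3 c3@3, authorship 123.....

Answer: 3 3 3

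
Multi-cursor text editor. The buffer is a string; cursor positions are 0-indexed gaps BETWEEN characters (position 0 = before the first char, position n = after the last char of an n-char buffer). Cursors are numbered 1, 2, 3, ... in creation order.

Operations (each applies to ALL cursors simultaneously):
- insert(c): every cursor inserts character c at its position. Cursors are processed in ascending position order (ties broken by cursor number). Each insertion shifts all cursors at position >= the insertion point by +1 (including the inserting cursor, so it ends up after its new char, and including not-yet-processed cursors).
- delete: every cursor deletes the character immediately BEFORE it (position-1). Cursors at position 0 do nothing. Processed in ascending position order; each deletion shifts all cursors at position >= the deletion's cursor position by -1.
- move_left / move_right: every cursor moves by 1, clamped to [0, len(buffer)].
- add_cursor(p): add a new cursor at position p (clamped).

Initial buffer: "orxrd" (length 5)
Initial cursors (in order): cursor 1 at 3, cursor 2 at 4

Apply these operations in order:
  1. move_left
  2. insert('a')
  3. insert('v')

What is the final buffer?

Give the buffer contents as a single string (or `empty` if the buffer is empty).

After op 1 (move_left): buffer="orxrd" (len 5), cursors c1@2 c2@3, authorship .....
After op 2 (insert('a')): buffer="oraxard" (len 7), cursors c1@3 c2@5, authorship ..1.2..
After op 3 (insert('v')): buffer="oravxavrd" (len 9), cursors c1@4 c2@7, authorship ..11.22..

Answer: oravxavrd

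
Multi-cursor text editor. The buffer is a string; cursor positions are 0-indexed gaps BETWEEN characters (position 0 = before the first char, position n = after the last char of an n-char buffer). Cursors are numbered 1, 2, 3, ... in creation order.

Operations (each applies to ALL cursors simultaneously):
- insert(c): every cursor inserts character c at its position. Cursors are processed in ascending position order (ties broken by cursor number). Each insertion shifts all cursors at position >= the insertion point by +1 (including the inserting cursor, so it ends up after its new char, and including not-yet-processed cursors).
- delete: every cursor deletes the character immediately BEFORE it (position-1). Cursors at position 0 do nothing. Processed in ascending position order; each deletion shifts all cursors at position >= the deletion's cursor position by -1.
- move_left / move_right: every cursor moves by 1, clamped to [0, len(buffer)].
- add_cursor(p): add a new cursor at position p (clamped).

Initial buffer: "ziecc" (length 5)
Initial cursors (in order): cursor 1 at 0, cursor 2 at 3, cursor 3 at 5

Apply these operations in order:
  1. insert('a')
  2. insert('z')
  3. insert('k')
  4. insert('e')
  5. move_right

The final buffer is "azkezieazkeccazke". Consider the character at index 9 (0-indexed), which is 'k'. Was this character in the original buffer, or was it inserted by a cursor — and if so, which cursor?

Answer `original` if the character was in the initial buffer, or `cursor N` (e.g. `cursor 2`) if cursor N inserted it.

Answer: cursor 2

Derivation:
After op 1 (insert('a')): buffer="azieacca" (len 8), cursors c1@1 c2@5 c3@8, authorship 1...2..3
After op 2 (insert('z')): buffer="azzieazccaz" (len 11), cursors c1@2 c2@7 c3@11, authorship 11...22..33
After op 3 (insert('k')): buffer="azkzieazkccazk" (len 14), cursors c1@3 c2@9 c3@14, authorship 111...222..333
After op 4 (insert('e')): buffer="azkezieazkeccazke" (len 17), cursors c1@4 c2@11 c3@17, authorship 1111...2222..3333
After op 5 (move_right): buffer="azkezieazkeccazke" (len 17), cursors c1@5 c2@12 c3@17, authorship 1111...2222..3333
Authorship (.=original, N=cursor N): 1 1 1 1 . . . 2 2 2 2 . . 3 3 3 3
Index 9: author = 2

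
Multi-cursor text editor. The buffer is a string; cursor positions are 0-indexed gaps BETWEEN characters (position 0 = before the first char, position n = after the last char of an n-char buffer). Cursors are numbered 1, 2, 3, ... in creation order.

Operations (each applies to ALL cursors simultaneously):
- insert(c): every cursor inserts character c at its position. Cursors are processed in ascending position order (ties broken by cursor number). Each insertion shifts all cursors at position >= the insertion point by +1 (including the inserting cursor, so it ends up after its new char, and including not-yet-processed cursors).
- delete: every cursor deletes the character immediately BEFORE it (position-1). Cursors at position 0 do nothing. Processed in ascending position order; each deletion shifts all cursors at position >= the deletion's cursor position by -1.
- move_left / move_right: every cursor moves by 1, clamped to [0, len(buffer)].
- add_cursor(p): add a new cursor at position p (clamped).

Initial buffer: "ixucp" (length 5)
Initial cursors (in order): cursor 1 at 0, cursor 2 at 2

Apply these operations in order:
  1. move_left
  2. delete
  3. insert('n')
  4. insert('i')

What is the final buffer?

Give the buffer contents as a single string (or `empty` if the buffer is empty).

Answer: nniixucp

Derivation:
After op 1 (move_left): buffer="ixucp" (len 5), cursors c1@0 c2@1, authorship .....
After op 2 (delete): buffer="xucp" (len 4), cursors c1@0 c2@0, authorship ....
After op 3 (insert('n')): buffer="nnxucp" (len 6), cursors c1@2 c2@2, authorship 12....
After op 4 (insert('i')): buffer="nniixucp" (len 8), cursors c1@4 c2@4, authorship 1212....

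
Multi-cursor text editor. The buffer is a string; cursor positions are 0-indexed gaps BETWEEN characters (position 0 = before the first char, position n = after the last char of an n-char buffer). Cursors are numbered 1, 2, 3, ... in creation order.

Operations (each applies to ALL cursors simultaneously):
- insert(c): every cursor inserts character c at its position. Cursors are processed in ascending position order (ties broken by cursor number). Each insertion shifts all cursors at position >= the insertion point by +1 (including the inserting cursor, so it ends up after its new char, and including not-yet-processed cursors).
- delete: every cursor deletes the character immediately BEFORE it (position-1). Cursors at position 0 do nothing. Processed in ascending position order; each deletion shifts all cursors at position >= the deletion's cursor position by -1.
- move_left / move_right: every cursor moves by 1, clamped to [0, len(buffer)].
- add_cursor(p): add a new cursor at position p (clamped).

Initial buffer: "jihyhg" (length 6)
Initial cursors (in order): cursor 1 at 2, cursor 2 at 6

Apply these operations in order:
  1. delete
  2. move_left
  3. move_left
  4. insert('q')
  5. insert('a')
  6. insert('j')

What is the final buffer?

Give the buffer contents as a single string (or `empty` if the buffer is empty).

Answer: qajjhqajyh

Derivation:
After op 1 (delete): buffer="jhyh" (len 4), cursors c1@1 c2@4, authorship ....
After op 2 (move_left): buffer="jhyh" (len 4), cursors c1@0 c2@3, authorship ....
After op 3 (move_left): buffer="jhyh" (len 4), cursors c1@0 c2@2, authorship ....
After op 4 (insert('q')): buffer="qjhqyh" (len 6), cursors c1@1 c2@4, authorship 1..2..
After op 5 (insert('a')): buffer="qajhqayh" (len 8), cursors c1@2 c2@6, authorship 11..22..
After op 6 (insert('j')): buffer="qajjhqajyh" (len 10), cursors c1@3 c2@8, authorship 111..222..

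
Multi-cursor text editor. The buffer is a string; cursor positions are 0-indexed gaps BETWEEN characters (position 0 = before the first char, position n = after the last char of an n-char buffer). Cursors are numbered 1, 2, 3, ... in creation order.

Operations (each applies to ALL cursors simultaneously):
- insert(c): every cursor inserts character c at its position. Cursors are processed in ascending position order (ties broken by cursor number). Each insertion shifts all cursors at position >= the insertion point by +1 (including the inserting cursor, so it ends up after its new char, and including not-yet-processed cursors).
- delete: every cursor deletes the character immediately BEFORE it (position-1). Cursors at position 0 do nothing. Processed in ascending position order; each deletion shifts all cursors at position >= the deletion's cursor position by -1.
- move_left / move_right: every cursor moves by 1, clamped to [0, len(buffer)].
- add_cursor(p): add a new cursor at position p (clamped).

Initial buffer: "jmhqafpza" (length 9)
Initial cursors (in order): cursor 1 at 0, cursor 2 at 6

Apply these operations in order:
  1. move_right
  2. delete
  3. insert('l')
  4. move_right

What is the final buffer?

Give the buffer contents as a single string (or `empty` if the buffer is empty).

After op 1 (move_right): buffer="jmhqafpza" (len 9), cursors c1@1 c2@7, authorship .........
After op 2 (delete): buffer="mhqafza" (len 7), cursors c1@0 c2@5, authorship .......
After op 3 (insert('l')): buffer="lmhqaflza" (len 9), cursors c1@1 c2@7, authorship 1.....2..
After op 4 (move_right): buffer="lmhqaflza" (len 9), cursors c1@2 c2@8, authorship 1.....2..

Answer: lmhqaflza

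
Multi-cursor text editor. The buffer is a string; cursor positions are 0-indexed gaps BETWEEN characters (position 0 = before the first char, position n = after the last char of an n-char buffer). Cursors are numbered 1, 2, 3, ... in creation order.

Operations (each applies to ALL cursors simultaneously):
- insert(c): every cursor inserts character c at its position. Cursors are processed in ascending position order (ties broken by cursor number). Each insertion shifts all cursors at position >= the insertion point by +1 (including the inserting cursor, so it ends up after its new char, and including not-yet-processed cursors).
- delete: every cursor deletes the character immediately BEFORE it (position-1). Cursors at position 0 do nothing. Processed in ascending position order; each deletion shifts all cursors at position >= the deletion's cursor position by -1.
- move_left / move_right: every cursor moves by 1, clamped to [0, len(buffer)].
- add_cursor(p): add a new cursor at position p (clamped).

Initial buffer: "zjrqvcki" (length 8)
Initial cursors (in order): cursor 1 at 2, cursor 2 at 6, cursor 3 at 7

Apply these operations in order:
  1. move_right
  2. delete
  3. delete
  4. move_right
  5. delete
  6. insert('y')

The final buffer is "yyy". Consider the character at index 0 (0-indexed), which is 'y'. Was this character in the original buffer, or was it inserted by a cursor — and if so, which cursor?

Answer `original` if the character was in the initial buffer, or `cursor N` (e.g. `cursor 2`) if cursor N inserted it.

Answer: cursor 1

Derivation:
After op 1 (move_right): buffer="zjrqvcki" (len 8), cursors c1@3 c2@7 c3@8, authorship ........
After op 2 (delete): buffer="zjqvc" (len 5), cursors c1@2 c2@5 c3@5, authorship .....
After op 3 (delete): buffer="zq" (len 2), cursors c1@1 c2@2 c3@2, authorship ..
After op 4 (move_right): buffer="zq" (len 2), cursors c1@2 c2@2 c3@2, authorship ..
After op 5 (delete): buffer="" (len 0), cursors c1@0 c2@0 c3@0, authorship 
After op 6 (insert('y')): buffer="yyy" (len 3), cursors c1@3 c2@3 c3@3, authorship 123
Authorship (.=original, N=cursor N): 1 2 3
Index 0: author = 1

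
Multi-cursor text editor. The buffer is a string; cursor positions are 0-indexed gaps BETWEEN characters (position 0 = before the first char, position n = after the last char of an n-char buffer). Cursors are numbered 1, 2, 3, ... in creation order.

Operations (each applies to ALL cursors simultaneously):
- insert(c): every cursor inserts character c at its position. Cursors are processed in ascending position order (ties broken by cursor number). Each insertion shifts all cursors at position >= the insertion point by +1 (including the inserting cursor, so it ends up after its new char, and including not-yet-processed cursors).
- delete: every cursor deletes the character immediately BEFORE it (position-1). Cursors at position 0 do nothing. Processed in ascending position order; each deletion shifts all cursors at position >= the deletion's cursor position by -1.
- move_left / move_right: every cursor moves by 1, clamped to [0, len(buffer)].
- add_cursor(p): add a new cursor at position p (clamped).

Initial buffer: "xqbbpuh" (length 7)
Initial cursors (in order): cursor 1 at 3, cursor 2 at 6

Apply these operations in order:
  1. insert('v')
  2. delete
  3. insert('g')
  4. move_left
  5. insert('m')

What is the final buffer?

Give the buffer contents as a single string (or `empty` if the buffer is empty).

Answer: xqbmgbpumgh

Derivation:
After op 1 (insert('v')): buffer="xqbvbpuvh" (len 9), cursors c1@4 c2@8, authorship ...1...2.
After op 2 (delete): buffer="xqbbpuh" (len 7), cursors c1@3 c2@6, authorship .......
After op 3 (insert('g')): buffer="xqbgbpugh" (len 9), cursors c1@4 c2@8, authorship ...1...2.
After op 4 (move_left): buffer="xqbgbpugh" (len 9), cursors c1@3 c2@7, authorship ...1...2.
After op 5 (insert('m')): buffer="xqbmgbpumgh" (len 11), cursors c1@4 c2@9, authorship ...11...22.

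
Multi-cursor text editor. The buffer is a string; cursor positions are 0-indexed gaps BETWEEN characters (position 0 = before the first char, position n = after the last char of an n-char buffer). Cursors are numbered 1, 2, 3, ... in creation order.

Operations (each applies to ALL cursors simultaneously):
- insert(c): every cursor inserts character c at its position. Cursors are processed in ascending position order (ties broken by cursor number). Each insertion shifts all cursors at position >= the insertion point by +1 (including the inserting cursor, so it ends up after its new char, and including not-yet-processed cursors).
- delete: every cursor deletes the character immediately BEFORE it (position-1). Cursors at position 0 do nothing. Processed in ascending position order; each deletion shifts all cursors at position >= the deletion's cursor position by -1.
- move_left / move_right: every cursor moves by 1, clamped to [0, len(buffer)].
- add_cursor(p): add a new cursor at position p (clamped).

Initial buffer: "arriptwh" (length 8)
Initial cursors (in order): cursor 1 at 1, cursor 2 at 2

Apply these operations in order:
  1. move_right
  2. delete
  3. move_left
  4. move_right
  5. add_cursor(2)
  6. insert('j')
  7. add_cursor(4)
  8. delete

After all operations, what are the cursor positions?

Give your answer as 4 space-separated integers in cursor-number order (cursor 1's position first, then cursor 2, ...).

Answer: 1 1 1 1

Derivation:
After op 1 (move_right): buffer="arriptwh" (len 8), cursors c1@2 c2@3, authorship ........
After op 2 (delete): buffer="aiptwh" (len 6), cursors c1@1 c2@1, authorship ......
After op 3 (move_left): buffer="aiptwh" (len 6), cursors c1@0 c2@0, authorship ......
After op 4 (move_right): buffer="aiptwh" (len 6), cursors c1@1 c2@1, authorship ......
After op 5 (add_cursor(2)): buffer="aiptwh" (len 6), cursors c1@1 c2@1 c3@2, authorship ......
After op 6 (insert('j')): buffer="ajjijptwh" (len 9), cursors c1@3 c2@3 c3@5, authorship .12.3....
After op 7 (add_cursor(4)): buffer="ajjijptwh" (len 9), cursors c1@3 c2@3 c4@4 c3@5, authorship .12.3....
After op 8 (delete): buffer="aptwh" (len 5), cursors c1@1 c2@1 c3@1 c4@1, authorship .....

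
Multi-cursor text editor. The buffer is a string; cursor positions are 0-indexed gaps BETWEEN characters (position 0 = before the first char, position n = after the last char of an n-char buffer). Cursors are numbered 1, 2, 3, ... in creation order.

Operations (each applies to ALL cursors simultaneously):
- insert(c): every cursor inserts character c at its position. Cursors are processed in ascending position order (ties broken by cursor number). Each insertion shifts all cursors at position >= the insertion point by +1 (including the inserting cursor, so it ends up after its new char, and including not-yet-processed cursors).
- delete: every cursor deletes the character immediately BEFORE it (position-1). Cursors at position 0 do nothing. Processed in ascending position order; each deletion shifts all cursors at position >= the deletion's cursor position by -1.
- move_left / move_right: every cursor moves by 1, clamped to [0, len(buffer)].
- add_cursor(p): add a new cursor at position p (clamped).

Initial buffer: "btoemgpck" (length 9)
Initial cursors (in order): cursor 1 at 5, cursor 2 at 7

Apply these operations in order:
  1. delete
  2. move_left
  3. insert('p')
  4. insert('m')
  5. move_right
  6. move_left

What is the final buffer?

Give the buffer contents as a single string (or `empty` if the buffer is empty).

After op 1 (delete): buffer="btoegck" (len 7), cursors c1@4 c2@5, authorship .......
After op 2 (move_left): buffer="btoegck" (len 7), cursors c1@3 c2@4, authorship .......
After op 3 (insert('p')): buffer="btopepgck" (len 9), cursors c1@4 c2@6, authorship ...1.2...
After op 4 (insert('m')): buffer="btopmepmgck" (len 11), cursors c1@5 c2@8, authorship ...11.22...
After op 5 (move_right): buffer="btopmepmgck" (len 11), cursors c1@6 c2@9, authorship ...11.22...
After op 6 (move_left): buffer="btopmepmgck" (len 11), cursors c1@5 c2@8, authorship ...11.22...

Answer: btopmepmgck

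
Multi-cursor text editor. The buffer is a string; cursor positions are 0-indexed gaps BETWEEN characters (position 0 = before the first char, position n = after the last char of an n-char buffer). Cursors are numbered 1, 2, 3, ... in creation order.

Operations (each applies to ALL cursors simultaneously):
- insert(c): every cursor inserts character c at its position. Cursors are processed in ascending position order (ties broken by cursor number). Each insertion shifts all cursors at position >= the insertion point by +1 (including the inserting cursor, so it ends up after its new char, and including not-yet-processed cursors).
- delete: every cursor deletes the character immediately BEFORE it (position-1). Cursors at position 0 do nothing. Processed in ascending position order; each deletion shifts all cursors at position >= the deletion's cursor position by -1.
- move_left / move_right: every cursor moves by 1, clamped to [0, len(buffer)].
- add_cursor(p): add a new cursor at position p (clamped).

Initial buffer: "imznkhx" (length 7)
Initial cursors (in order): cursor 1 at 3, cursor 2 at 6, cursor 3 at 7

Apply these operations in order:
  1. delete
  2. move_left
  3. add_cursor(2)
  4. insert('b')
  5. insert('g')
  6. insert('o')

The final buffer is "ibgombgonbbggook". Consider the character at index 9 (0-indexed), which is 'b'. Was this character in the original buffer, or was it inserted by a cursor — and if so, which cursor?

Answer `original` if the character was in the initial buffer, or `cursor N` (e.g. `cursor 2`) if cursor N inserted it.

Answer: cursor 2

Derivation:
After op 1 (delete): buffer="imnk" (len 4), cursors c1@2 c2@4 c3@4, authorship ....
After op 2 (move_left): buffer="imnk" (len 4), cursors c1@1 c2@3 c3@3, authorship ....
After op 3 (add_cursor(2)): buffer="imnk" (len 4), cursors c1@1 c4@2 c2@3 c3@3, authorship ....
After op 4 (insert('b')): buffer="ibmbnbbk" (len 8), cursors c1@2 c4@4 c2@7 c3@7, authorship .1.4.23.
After op 5 (insert('g')): buffer="ibgmbgnbbggk" (len 12), cursors c1@3 c4@6 c2@11 c3@11, authorship .11.44.2323.
After op 6 (insert('o')): buffer="ibgombgonbbggook" (len 16), cursors c1@4 c4@8 c2@15 c3@15, authorship .111.444.232323.
Authorship (.=original, N=cursor N): . 1 1 1 . 4 4 4 . 2 3 2 3 2 3 .
Index 9: author = 2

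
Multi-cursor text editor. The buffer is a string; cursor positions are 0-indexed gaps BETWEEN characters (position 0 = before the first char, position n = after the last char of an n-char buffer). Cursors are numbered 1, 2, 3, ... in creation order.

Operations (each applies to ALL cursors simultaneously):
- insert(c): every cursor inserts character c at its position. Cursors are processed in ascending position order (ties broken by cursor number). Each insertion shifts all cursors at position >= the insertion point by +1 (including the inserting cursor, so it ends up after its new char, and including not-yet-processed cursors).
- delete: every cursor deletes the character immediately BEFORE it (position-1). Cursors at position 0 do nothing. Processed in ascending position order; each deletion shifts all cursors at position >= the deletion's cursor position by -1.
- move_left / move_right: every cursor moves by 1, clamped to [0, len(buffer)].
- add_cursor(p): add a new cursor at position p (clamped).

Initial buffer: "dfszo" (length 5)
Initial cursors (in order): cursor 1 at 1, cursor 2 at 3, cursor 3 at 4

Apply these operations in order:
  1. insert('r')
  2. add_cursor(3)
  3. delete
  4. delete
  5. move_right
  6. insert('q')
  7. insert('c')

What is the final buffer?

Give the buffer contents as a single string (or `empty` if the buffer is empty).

After op 1 (insert('r')): buffer="drfsrzro" (len 8), cursors c1@2 c2@5 c3@7, authorship .1..2.3.
After op 2 (add_cursor(3)): buffer="drfsrzro" (len 8), cursors c1@2 c4@3 c2@5 c3@7, authorship .1..2.3.
After op 3 (delete): buffer="dszo" (len 4), cursors c1@1 c4@1 c2@2 c3@3, authorship ....
After op 4 (delete): buffer="o" (len 1), cursors c1@0 c2@0 c3@0 c4@0, authorship .
After op 5 (move_right): buffer="o" (len 1), cursors c1@1 c2@1 c3@1 c4@1, authorship .
After op 6 (insert('q')): buffer="oqqqq" (len 5), cursors c1@5 c2@5 c3@5 c4@5, authorship .1234
After op 7 (insert('c')): buffer="oqqqqcccc" (len 9), cursors c1@9 c2@9 c3@9 c4@9, authorship .12341234

Answer: oqqqqcccc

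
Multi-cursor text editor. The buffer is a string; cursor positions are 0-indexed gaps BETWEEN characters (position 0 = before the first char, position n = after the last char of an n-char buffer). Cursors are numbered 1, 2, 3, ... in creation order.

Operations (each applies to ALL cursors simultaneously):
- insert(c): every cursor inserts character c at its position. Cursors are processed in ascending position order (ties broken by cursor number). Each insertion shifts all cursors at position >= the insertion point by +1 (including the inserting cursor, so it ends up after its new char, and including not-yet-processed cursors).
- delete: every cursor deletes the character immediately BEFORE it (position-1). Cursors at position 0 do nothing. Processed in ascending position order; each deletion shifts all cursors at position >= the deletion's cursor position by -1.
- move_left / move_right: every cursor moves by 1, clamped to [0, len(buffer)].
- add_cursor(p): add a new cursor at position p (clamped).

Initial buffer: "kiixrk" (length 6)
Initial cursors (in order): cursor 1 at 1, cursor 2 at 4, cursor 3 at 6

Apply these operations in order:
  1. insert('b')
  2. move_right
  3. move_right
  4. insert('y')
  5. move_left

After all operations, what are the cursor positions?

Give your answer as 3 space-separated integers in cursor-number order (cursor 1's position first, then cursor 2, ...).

Answer: 4 9 11

Derivation:
After op 1 (insert('b')): buffer="kbiixbrkb" (len 9), cursors c1@2 c2@6 c3@9, authorship .1...2..3
After op 2 (move_right): buffer="kbiixbrkb" (len 9), cursors c1@3 c2@7 c3@9, authorship .1...2..3
After op 3 (move_right): buffer="kbiixbrkb" (len 9), cursors c1@4 c2@8 c3@9, authorship .1...2..3
After op 4 (insert('y')): buffer="kbiiyxbrkyby" (len 12), cursors c1@5 c2@10 c3@12, authorship .1..1.2..233
After op 5 (move_left): buffer="kbiiyxbrkyby" (len 12), cursors c1@4 c2@9 c3@11, authorship .1..1.2..233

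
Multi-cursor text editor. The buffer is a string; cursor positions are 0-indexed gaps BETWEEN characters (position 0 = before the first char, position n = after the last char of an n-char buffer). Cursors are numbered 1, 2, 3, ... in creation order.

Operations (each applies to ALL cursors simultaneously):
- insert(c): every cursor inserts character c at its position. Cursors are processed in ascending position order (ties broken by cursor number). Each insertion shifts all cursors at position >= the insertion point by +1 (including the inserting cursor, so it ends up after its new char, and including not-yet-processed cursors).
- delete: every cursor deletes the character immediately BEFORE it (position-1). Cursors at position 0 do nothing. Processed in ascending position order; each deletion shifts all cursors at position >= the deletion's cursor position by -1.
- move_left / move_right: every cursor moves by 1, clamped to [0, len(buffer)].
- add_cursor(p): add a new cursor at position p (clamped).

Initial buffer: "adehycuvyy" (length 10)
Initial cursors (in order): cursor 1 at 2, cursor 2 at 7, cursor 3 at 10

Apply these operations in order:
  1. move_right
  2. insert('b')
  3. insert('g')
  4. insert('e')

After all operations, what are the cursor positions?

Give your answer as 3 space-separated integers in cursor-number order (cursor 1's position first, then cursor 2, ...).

Answer: 6 14 19

Derivation:
After op 1 (move_right): buffer="adehycuvyy" (len 10), cursors c1@3 c2@8 c3@10, authorship ..........
After op 2 (insert('b')): buffer="adebhycuvbyyb" (len 13), cursors c1@4 c2@10 c3@13, authorship ...1.....2..3
After op 3 (insert('g')): buffer="adebghycuvbgyybg" (len 16), cursors c1@5 c2@12 c3@16, authorship ...11.....22..33
After op 4 (insert('e')): buffer="adebgehycuvbgeyybge" (len 19), cursors c1@6 c2@14 c3@19, authorship ...111.....222..333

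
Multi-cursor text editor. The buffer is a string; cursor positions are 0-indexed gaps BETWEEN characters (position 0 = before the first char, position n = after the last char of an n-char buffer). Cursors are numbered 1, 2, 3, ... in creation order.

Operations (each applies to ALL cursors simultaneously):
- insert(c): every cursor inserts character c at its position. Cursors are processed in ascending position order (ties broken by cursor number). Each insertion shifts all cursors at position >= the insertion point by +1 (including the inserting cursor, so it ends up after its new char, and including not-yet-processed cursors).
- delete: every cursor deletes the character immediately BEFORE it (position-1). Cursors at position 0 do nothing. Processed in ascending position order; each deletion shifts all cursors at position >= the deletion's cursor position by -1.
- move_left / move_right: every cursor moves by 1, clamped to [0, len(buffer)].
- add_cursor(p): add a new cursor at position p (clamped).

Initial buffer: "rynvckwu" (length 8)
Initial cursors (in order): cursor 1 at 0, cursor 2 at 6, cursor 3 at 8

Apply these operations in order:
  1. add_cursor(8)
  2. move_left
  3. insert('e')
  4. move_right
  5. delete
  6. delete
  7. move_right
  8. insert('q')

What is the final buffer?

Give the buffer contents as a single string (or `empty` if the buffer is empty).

Answer: yqnvcqqq

Derivation:
After op 1 (add_cursor(8)): buffer="rynvckwu" (len 8), cursors c1@0 c2@6 c3@8 c4@8, authorship ........
After op 2 (move_left): buffer="rynvckwu" (len 8), cursors c1@0 c2@5 c3@7 c4@7, authorship ........
After op 3 (insert('e')): buffer="erynvcekweeu" (len 12), cursors c1@1 c2@7 c3@11 c4@11, authorship 1.....2..34.
After op 4 (move_right): buffer="erynvcekweeu" (len 12), cursors c1@2 c2@8 c3@12 c4@12, authorship 1.....2..34.
After op 5 (delete): buffer="eynvcewe" (len 8), cursors c1@1 c2@6 c3@8 c4@8, authorship 1....2.3
After op 6 (delete): buffer="ynvc" (len 4), cursors c1@0 c2@4 c3@4 c4@4, authorship ....
After op 7 (move_right): buffer="ynvc" (len 4), cursors c1@1 c2@4 c3@4 c4@4, authorship ....
After op 8 (insert('q')): buffer="yqnvcqqq" (len 8), cursors c1@2 c2@8 c3@8 c4@8, authorship .1...234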